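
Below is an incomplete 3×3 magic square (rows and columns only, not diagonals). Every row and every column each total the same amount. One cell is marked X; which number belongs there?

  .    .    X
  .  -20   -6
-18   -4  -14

-16

Row 3 is complete and sums to -36; that is the magic constant.
Row 2 must total -36; the given cells sum to -26, so (2,1) = -10.
Column 1 needs -36; the known cells sum to -28, so (1,1) = -8.
From column 2, -36 − (-20 + (-4)) gives (1,2) = -12.
The remaining cell in column 3 is (1,3) = -36 − (-20) = -16.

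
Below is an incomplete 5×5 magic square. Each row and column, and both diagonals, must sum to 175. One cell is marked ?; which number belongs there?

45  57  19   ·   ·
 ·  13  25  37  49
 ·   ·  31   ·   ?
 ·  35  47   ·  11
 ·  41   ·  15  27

Row 2 needs 175; the known cells sum to 124, so (2,1) = 51.
Using column 2: 57 + 13 + 35 + 41 + ? → (3,2) = 175 − 146 = 29.
Column 3 must total 175; the given cells sum to 122, so (5,3) = 53.
Main diagonal needs 175; the known cells sum to 116, so (4,4) = 59.
From row 4, 175 − (35 + 47 + 59 + 11) gives (4,1) = 23.
The remaining cell in row 5 is (5,1) = 175 − 136 = 39.
Using column 1: 45 + 51 + 23 + 39 + ? → (3,1) = 175 − 158 = 17.
The remaining cell in anti-diagonal is (1,5) = 175 − 142 = 33.
Using row 1: 45 + 57 + 19 + 33 + ? → (1,4) = 175 − 154 = 21.
From column 4, 175 − (21 + 37 + 59 + 15) gives (3,4) = 43.
From column 5, 175 − (33 + 49 + 11 + 27) gives (3,5) = 55.

55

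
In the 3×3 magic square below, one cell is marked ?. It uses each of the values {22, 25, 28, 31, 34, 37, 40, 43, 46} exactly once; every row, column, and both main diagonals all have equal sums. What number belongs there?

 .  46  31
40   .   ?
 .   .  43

The 9 entries sum to 306, so each line sums to 306/3 = 102.
The remaining cell in row 1 is (1,1) = 102 − 77 = 25.
Column 1 must total 102; the given cells sum to 65, so (3,1) = 37.
Column 3 must total 102; the given cells sum to 74, so (2,3) = 28.

28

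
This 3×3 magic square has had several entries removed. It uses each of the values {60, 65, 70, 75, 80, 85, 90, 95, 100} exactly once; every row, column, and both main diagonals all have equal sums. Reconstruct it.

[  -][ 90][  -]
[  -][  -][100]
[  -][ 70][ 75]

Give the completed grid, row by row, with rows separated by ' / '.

85 90 65 / 60 80 100 / 95 70 75

The 9 entries sum to 720, so each line sums to 720/3 = 240.
Row 3 needs 240; the known cells sum to 145, so (3,1) = 95.
Column 2: 90 + 70 + ? = 240, so (2,2) = 80.
From column 3, 240 − (100 + 75) gives (1,3) = 65.
Main diagonal must total 240; the given cells sum to 155, so (1,1) = 85.
Row 2: 80 + 100 + ? = 240, so (2,1) = 60.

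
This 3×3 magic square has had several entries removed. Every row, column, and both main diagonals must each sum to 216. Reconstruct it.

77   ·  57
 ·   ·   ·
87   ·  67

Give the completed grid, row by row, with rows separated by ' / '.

77 82 57 / 52 72 92 / 87 62 67

Row 1 needs 216; the known cells sum to 134, so (1,2) = 82.
Row 3 needs 216; the known cells sum to 154, so (3,2) = 62.
Column 1 must total 216; the given cells sum to 164, so (2,1) = 52.
Column 2 needs 216; the known cells sum to 144, so (2,2) = 72.
Column 3 needs 216; the known cells sum to 124, so (2,3) = 92.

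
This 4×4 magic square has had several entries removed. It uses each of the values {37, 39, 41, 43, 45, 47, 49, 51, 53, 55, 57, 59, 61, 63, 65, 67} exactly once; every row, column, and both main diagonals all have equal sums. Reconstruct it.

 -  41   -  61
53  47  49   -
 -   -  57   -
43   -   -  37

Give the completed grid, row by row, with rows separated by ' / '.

The 16 entries sum to 832, so each line sums to 832/4 = 208.
Row 2 must total 208; the given cells sum to 149, so (2,4) = 59.
Column 4: 61 + 59 + 37 + ? = 208, so (3,4) = 51.
Main diagonal must total 208; the given cells sum to 141, so (1,1) = 67.
From anti-diagonal, 208 − (61 + 49 + 43) gives (3,2) = 55.
Row 1 needs 208; the known cells sum to 169, so (1,3) = 39.
From row 3, 208 − (55 + 57 + 51) gives (3,1) = 45.
Column 2 needs 208; the known cells sum to 143, so (4,2) = 65.
Column 3 must total 208; the given cells sum to 145, so (4,3) = 63.

67 41 39 61 / 53 47 49 59 / 45 55 57 51 / 43 65 63 37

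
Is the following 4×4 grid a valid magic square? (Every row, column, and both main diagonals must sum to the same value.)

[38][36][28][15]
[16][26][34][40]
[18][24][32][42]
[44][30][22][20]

Row 1: 38 + 36 + 28 + 15 = 117.
Row 2: 16 + 26 + 34 + 40 = 116.
Row 3: 18 + 24 + 32 + 42 = 116.
Row 4: 44 + 30 + 22 + 20 = 116.
Column 1: 38 + 16 + 18 + 44 = 116.
Column 2: 36 + 26 + 24 + 30 = 116.
Column 3: 28 + 34 + 32 + 22 = 116.
Column 4: 15 + 40 + 42 + 20 = 117.
Main diagonal: 38 + 26 + 32 + 20 = 116.
Anti-diagonal: 15 + 34 + 24 + 44 = 117.

No — row 2 sums to 116 but column 4 sums to 117.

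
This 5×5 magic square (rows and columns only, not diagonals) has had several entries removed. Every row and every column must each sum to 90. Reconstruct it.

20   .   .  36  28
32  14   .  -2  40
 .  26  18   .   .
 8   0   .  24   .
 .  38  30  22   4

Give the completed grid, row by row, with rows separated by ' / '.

20 12 -6 36 28 / 32 14 6 -2 40 / 34 26 18 10 2 / 8 0 42 24 16 / -4 38 30 22 4

From row 2, 90 − (32 + 14 + (-2) + 40) gives (2,3) = 6.
Using row 5: 38 + 30 + 22 + 4 + ? → (5,1) = 90 − 94 = -4.
Using column 1: 20 + 32 + 8 + (-4) + ? → (3,1) = 90 − 56 = 34.
From column 2, 90 − (14 + 26 + 0 + 38) gives (1,2) = 12.
The remaining cell in column 4 is (3,4) = 90 − 80 = 10.
Row 1: 20 + 12 + 36 + 28 + ? = 90, so (1,3) = -6.
Row 3: 34 + 26 + 18 + 10 + ? = 90, so (3,5) = 2.
Column 3: -6 + 6 + 18 + 30 + ? = 90, so (4,3) = 42.
Column 5 needs 90; the known cells sum to 74, so (4,5) = 16.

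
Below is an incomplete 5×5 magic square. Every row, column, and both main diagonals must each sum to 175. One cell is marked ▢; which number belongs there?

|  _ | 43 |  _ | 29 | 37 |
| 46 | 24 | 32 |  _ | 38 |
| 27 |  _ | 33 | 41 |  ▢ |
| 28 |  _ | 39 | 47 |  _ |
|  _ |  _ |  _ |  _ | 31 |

The remaining cell in row 2 is (2,4) = 175 − 140 = 35.
The remaining cell in column 4 is (5,4) = 175 − 152 = 23.
The remaining cell in main diagonal is (1,1) = 175 − 135 = 40.
Row 1 needs 175; the known cells sum to 149, so (1,3) = 26.
Column 1: 40 + 46 + 27 + 28 + ? = 175, so (5,1) = 34.
The remaining cell in column 3 is (5,3) = 175 − 130 = 45.
Anti-diagonal needs 175; the known cells sum to 139, so (4,2) = 36.
Row 4 needs 175; the known cells sum to 150, so (4,5) = 25.
From row 5, 175 − (34 + 45 + 23 + 31) gives (5,2) = 42.
The remaining cell in column 2 is (3,2) = 175 − 145 = 30.
Column 5 must total 175; the given cells sum to 131, so (3,5) = 44.

44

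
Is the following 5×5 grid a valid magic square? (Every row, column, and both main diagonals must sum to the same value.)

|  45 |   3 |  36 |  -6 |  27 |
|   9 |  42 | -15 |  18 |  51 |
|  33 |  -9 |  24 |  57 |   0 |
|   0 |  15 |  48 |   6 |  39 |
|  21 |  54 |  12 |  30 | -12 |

No — anti-diagonal sums to 105 but row 4 sums to 108.

Row 1: 45 + 3 + 36 + (-6) + 27 = 105.
Row 2: 9 + 42 + (-15) + 18 + 51 = 105.
Row 3: 33 + (-9) + 24 + 57 + 0 = 105.
Row 4: 0 + 15 + 48 + 6 + 39 = 108.
Row 5: 21 + 54 + 12 + 30 + (-12) = 105.
Column 1: 45 + 9 + 33 + 0 + 21 = 108.
Column 2: 3 + 42 + (-9) + 15 + 54 = 105.
Column 3: 36 + (-15) + 24 + 48 + 12 = 105.
Column 4: -6 + 18 + 57 + 6 + 30 = 105.
Column 5: 27 + 51 + 0 + 39 + (-12) = 105.
Main diagonal: 45 + 42 + 24 + 6 + (-12) = 105.
Anti-diagonal: 27 + 18 + 24 + 15 + 21 = 105.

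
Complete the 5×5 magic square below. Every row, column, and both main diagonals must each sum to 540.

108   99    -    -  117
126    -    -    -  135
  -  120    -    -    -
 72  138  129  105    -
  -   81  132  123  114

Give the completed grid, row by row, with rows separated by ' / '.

108 99 75 141 117 / 126 102 93 84 135 / 144 120 111 87 78 / 72 138 129 105 96 / 90 81 132 123 114

Row 4 must total 540; the given cells sum to 444, so (4,5) = 96.
The remaining cell in row 5 is (5,1) = 540 − 450 = 90.
Column 1 needs 540; the known cells sum to 396, so (3,1) = 144.
Using column 2: 99 + 120 + 138 + 81 + ? → (2,2) = 540 − 438 = 102.
Using column 5: 117 + 135 + 96 + 114 + ? → (3,5) = 540 − 462 = 78.
Main diagonal must total 540; the given cells sum to 429, so (3,3) = 111.
Anti-diagonal: 117 + 111 + 138 + 90 + ? = 540, so (2,4) = 84.
From row 2, 540 − (126 + 102 + 84 + 135) gives (2,3) = 93.
Row 3: 144 + 120 + 111 + 78 + ? = 540, so (3,4) = 87.
The remaining cell in column 3 is (1,3) = 540 − 465 = 75.
Column 4 must total 540; the given cells sum to 399, so (1,4) = 141.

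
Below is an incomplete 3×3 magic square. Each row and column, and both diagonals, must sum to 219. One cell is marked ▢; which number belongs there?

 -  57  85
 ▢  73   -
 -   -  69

81

The remaining cell in row 1 is (1,1) = 219 − 142 = 77.
Column 2: 57 + 73 + ? = 219, so (3,2) = 89.
Column 3 must total 219; the given cells sum to 154, so (2,3) = 65.
The remaining cell in anti-diagonal is (3,1) = 219 − 158 = 61.
Using row 2: 73 + 65 + ? → (2,1) = 219 − 138 = 81.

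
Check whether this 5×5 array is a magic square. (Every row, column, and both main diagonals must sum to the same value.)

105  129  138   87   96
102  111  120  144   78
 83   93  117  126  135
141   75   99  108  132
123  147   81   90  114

Row 1: 105 + 129 + 138 + 87 + 96 = 555.
Row 2: 102 + 111 + 120 + 144 + 78 = 555.
Row 3: 83 + 93 + 117 + 126 + 135 = 554.
Row 4: 141 + 75 + 99 + 108 + 132 = 555.
Row 5: 123 + 147 + 81 + 90 + 114 = 555.
Column 1: 105 + 102 + 83 + 141 + 123 = 554.
Column 2: 129 + 111 + 93 + 75 + 147 = 555.
Column 3: 138 + 120 + 117 + 99 + 81 = 555.
Column 4: 87 + 144 + 126 + 108 + 90 = 555.
Column 5: 96 + 78 + 135 + 132 + 114 = 555.
Main diagonal: 105 + 111 + 117 + 108 + 114 = 555.
Anti-diagonal: 96 + 144 + 117 + 75 + 123 = 555.

No — anti-diagonal sums to 555 but row 3 sums to 554.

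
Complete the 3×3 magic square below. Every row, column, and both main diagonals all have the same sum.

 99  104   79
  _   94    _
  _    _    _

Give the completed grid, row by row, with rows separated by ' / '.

99 104 79 / 74 94 114 / 109 84 89

Row 1 is already complete: 99 + 104 + 79 = 282, so that is the magic constant.
From column 2, 282 − (104 + 94) gives (3,2) = 84.
Main diagonal: 99 + 94 + ? = 282, so (3,3) = 89.
Anti-diagonal needs 282; the known cells sum to 173, so (3,1) = 109.
Using column 1: 99 + 109 + ? → (2,1) = 282 − 208 = 74.
Using column 3: 79 + 89 + ? → (2,3) = 282 − 168 = 114.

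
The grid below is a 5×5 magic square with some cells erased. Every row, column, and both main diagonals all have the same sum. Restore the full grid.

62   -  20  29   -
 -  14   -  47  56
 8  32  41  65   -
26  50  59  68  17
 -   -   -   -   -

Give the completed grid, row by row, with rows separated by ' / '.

Row 4 is already complete: 26 + 50 + 59 + 68 + 17 = 220, so that is the magic constant.
Using row 3: 8 + 32 + 41 + 65 + ? → (3,5) = 220 − 146 = 74.
Using column 4: 29 + 47 + 65 + 68 + ? → (5,4) = 220 − 209 = 11.
Using main diagonal: 62 + 14 + 41 + 68 + ? → (5,5) = 220 − 185 = 35.
Column 5 needs 220; the known cells sum to 182, so (1,5) = 38.
Anti-diagonal must total 220; the given cells sum to 176, so (5,1) = 44.
Using row 1: 62 + 20 + 29 + 38 + ? → (1,2) = 220 − 149 = 71.
The remaining cell in column 1 is (2,1) = 220 − 140 = 80.
Using column 2: 71 + 14 + 32 + 50 + ? → (5,2) = 220 − 167 = 53.
Using row 2: 80 + 14 + 47 + 56 + ? → (2,3) = 220 − 197 = 23.
Row 5: 44 + 53 + 11 + 35 + ? = 220, so (5,3) = 77.

62 71 20 29 38 / 80 14 23 47 56 / 8 32 41 65 74 / 26 50 59 68 17 / 44 53 77 11 35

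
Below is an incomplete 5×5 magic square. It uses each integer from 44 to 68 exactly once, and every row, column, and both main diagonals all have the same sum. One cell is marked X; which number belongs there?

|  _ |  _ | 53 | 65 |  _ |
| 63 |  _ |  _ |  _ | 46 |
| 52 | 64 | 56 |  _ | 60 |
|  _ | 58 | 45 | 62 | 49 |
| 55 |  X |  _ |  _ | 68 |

The entries are 44 through 68, which sum to 1400, so each line sums to 1400/5 = 280.
Row 3 must total 280; the given cells sum to 232, so (3,4) = 48.
The remaining cell in row 4 is (4,1) = 280 − 214 = 66.
Column 1: 63 + 52 + 66 + 55 + ? = 280, so (1,1) = 44.
Column 5 needs 280; the known cells sum to 223, so (1,5) = 57.
From main diagonal, 280 − (44 + 56 + 62 + 68) gives (2,2) = 50.
From anti-diagonal, 280 − (57 + 56 + 58 + 55) gives (2,4) = 54.
The remaining cell in row 1 is (1,2) = 280 − 219 = 61.
From row 2, 280 − (63 + 50 + 54 + 46) gives (2,3) = 67.
From column 2, 280 − (61 + 50 + 64 + 58) gives (5,2) = 47.

47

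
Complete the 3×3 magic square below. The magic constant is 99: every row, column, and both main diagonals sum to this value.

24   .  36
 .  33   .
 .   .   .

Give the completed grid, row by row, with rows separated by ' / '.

Row 1: 24 + 36 + ? = 99, so (1,2) = 39.
From column 2, 99 − (39 + 33) gives (3,2) = 27.
Main diagonal needs 99; the known cells sum to 57, so (3,3) = 42.
From anti-diagonal, 99 − (36 + 33) gives (3,1) = 30.
Using column 1: 24 + 30 + ? → (2,1) = 99 − 54 = 45.
Column 3: 36 + 42 + ? = 99, so (2,3) = 21.

24 39 36 / 45 33 21 / 30 27 42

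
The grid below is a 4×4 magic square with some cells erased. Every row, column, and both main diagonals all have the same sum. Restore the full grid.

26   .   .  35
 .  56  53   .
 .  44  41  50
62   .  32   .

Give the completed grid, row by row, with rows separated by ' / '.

26 65 68 35 / 47 56 53 38 / 59 44 41 50 / 62 29 32 71

Anti-diagonal is already complete: 35 + 53 + 44 + 62 = 194, so that is the magic constant.
The remaining cell in row 3 is (3,1) = 194 − 135 = 59.
Column 1: 26 + 59 + 62 + ? = 194, so (2,1) = 47.
Using column 3: 53 + 41 + 32 + ? → (1,3) = 194 − 126 = 68.
Main diagonal must total 194; the given cells sum to 123, so (4,4) = 71.
Using row 1: 26 + 68 + 35 + ? → (1,2) = 194 − 129 = 65.
Row 2: 47 + 56 + 53 + ? = 194, so (2,4) = 38.
Using row 4: 62 + 32 + 71 + ? → (4,2) = 194 − 165 = 29.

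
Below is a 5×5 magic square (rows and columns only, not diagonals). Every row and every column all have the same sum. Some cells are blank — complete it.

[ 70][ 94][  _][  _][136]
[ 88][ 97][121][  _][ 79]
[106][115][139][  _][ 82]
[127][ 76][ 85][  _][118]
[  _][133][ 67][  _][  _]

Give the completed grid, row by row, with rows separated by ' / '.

70 94 103 112 136 / 88 97 121 130 79 / 106 115 139 73 82 / 127 76 85 109 118 / 124 133 67 91 100

Column 2 is already complete: 94 + 97 + 115 + 76 + 133 = 515, so that is the magic constant.
Row 2 must total 515; the given cells sum to 385, so (2,4) = 130.
The remaining cell in row 3 is (3,4) = 515 − 442 = 73.
Row 4 needs 515; the known cells sum to 406, so (4,4) = 109.
Column 1 must total 515; the given cells sum to 391, so (5,1) = 124.
Column 3 needs 515; the known cells sum to 412, so (1,3) = 103.
Column 5 must total 515; the given cells sum to 415, so (5,5) = 100.
Row 1: 70 + 94 + 103 + 136 + ? = 515, so (1,4) = 112.
Row 5 must total 515; the given cells sum to 424, so (5,4) = 91.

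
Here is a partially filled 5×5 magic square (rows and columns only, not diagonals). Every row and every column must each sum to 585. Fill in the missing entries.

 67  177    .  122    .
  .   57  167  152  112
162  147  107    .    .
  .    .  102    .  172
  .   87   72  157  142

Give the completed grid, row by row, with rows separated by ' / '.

67 177 137 122 82 / 97 57 167 152 112 / 162 147 107 92 77 / 132 117 102 62 172 / 127 87 72 157 142

Using row 2: 57 + 167 + 152 + 112 + ? → (2,1) = 585 − 488 = 97.
The remaining cell in row 5 is (5,1) = 585 − 458 = 127.
Column 1: 67 + 97 + 162 + 127 + ? = 585, so (4,1) = 132.
Column 2: 177 + 57 + 147 + 87 + ? = 585, so (4,2) = 117.
The remaining cell in column 3 is (1,3) = 585 − 448 = 137.
Row 1 needs 585; the known cells sum to 503, so (1,5) = 82.
Using row 4: 132 + 117 + 102 + 172 + ? → (4,4) = 585 − 523 = 62.
Using column 4: 122 + 152 + 62 + 157 + ? → (3,4) = 585 − 493 = 92.
Column 5 needs 585; the known cells sum to 508, so (3,5) = 77.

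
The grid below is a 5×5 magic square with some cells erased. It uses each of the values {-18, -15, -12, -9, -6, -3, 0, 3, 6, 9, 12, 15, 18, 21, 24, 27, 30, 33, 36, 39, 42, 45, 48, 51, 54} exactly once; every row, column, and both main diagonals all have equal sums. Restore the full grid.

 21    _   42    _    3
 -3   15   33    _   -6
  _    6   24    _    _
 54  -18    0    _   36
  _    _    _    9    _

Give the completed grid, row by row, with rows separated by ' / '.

The 25 entries sum to 450, so each line sums to 450/5 = 90.
Row 2 must total 90; the given cells sum to 39, so (2,4) = 51.
Row 4 needs 90; the known cells sum to 72, so (4,4) = 18.
From column 3, 90 − (42 + 33 + 24 + 0) gives (5,3) = -9.
The remaining cell in main diagonal is (5,5) = 90 − 78 = 12.
From anti-diagonal, 90 − (3 + 51 + 24 + (-18)) gives (5,1) = 30.
Row 5 needs 90; the known cells sum to 42, so (5,2) = 48.
Column 1 needs 90; the known cells sum to 102, so (3,1) = -12.
From column 2, 90 − (15 + 6 + (-18) + 48) gives (1,2) = 39.
From column 5, 90 − (3 + (-6) + 36 + 12) gives (3,5) = 45.
Row 1 must total 90; the given cells sum to 105, so (1,4) = -15.
Row 3 must total 90; the given cells sum to 63, so (3,4) = 27.

21 39 42 -15 3 / -3 15 33 51 -6 / -12 6 24 27 45 / 54 -18 0 18 36 / 30 48 -9 9 12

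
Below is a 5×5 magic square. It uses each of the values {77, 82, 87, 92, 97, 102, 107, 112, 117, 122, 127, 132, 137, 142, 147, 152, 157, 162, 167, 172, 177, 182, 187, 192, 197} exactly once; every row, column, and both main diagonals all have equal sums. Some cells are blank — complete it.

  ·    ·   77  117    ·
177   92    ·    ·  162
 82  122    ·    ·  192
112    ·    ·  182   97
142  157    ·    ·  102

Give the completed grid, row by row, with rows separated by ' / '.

172 187 77 117 132 / 177 92 107 147 162 / 82 122 137 152 192 / 112 127 167 182 97 / 142 157 197 87 102

The 25 entries sum to 3425, so each line sums to 3425/5 = 685.
Column 1: 177 + 82 + 112 + 142 + ? = 685, so (1,1) = 172.
Column 5 needs 685; the known cells sum to 553, so (1,5) = 132.
Main diagonal: 172 + 92 + 182 + 102 + ? = 685, so (3,3) = 137.
From row 1, 685 − (172 + 77 + 117 + 132) gives (1,2) = 187.
Row 3 needs 685; the known cells sum to 533, so (3,4) = 152.
The remaining cell in column 2 is (4,2) = 685 − 558 = 127.
Anti-diagonal needs 685; the known cells sum to 538, so (2,4) = 147.
From row 2, 685 − (177 + 92 + 147 + 162) gives (2,3) = 107.
Row 4: 112 + 127 + 182 + 97 + ? = 685, so (4,3) = 167.
Using column 3: 77 + 107 + 137 + 167 + ? → (5,3) = 685 − 488 = 197.
Column 4: 117 + 147 + 152 + 182 + ? = 685, so (5,4) = 87.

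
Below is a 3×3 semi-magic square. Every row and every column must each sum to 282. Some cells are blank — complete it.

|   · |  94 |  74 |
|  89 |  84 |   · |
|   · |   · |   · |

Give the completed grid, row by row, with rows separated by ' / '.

114 94 74 / 89 84 109 / 79 104 99

Using row 1: 94 + 74 + ? → (1,1) = 282 − 168 = 114.
Row 2: 89 + 84 + ? = 282, so (2,3) = 109.
Using column 1: 114 + 89 + ? → (3,1) = 282 − 203 = 79.
Column 2 must total 282; the given cells sum to 178, so (3,2) = 104.
Column 3 needs 282; the known cells sum to 183, so (3,3) = 99.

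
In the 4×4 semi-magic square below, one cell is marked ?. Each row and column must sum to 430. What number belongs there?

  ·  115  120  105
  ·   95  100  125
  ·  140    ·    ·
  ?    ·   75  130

145

Row 1 must total 430; the given cells sum to 340, so (1,1) = 90.
Row 2 must total 430; the given cells sum to 320, so (2,1) = 110.
Column 2 must total 430; the given cells sum to 350, so (4,2) = 80.
Column 3 needs 430; the known cells sum to 295, so (3,3) = 135.
The remaining cell in column 4 is (3,4) = 430 − 360 = 70.
Using row 3: 140 + 135 + 70 + ? → (3,1) = 430 − 345 = 85.
From row 4, 430 − (80 + 75 + 130) gives (4,1) = 145.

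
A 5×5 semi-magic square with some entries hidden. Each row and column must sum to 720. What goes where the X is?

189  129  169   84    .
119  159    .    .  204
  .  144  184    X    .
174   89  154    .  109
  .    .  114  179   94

From row 1, 720 − (189 + 129 + 169 + 84) gives (1,5) = 149.
From row 4, 720 − (174 + 89 + 154 + 109) gives (4,4) = 194.
Column 2: 129 + 159 + 144 + 89 + ? = 720, so (5,2) = 199.
Column 3 needs 720; the known cells sum to 621, so (2,3) = 99.
Column 5 needs 720; the known cells sum to 556, so (3,5) = 164.
Using row 2: 119 + 159 + 99 + 204 + ? → (2,4) = 720 − 581 = 139.
Row 5: 199 + 114 + 179 + 94 + ? = 720, so (5,1) = 134.
Column 1 needs 720; the known cells sum to 616, so (3,1) = 104.
Column 4 needs 720; the known cells sum to 596, so (3,4) = 124.

124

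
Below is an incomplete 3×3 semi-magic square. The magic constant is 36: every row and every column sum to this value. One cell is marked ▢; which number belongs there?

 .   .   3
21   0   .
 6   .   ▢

Row 2 must total 36; the given cells sum to 21, so (2,3) = 15.
Column 1 needs 36; the known cells sum to 27, so (1,1) = 9.
Using column 3: 3 + 15 + ? → (3,3) = 36 − 18 = 18.

18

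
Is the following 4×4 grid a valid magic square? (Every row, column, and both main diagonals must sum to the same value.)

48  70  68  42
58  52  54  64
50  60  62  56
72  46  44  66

Yes

Row 1: 48 + 70 + 68 + 42 = 228.
Row 2: 58 + 52 + 54 + 64 = 228.
Row 3: 50 + 60 + 62 + 56 = 228.
Row 4: 72 + 46 + 44 + 66 = 228.
Column 1: 48 + 58 + 50 + 72 = 228.
Column 2: 70 + 52 + 60 + 46 = 228.
Column 3: 68 + 54 + 62 + 44 = 228.
Column 4: 42 + 64 + 56 + 66 = 228.
Main diagonal: 48 + 52 + 62 + 66 = 228.
Anti-diagonal: 42 + 54 + 60 + 72 = 228.
All lines sum to 228.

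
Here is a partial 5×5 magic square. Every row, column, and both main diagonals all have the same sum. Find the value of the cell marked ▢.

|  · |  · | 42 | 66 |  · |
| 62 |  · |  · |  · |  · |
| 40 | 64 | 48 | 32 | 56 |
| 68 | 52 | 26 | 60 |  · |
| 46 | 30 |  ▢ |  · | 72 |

Row 3 is complete and sums to 240; that is the magic constant.
The remaining cell in row 4 is (4,5) = 240 − 206 = 34.
From column 1, 240 − (62 + 40 + 68 + 46) gives (1,1) = 24.
Main diagonal: 24 + 48 + 60 + 72 + ? = 240, so (2,2) = 36.
Column 2 must total 240; the given cells sum to 182, so (1,2) = 58.
Row 1 must total 240; the given cells sum to 190, so (1,5) = 50.
Column 5 needs 240; the known cells sum to 212, so (2,5) = 28.
Anti-diagonal must total 240; the given cells sum to 196, so (2,4) = 44.
The remaining cell in row 2 is (2,3) = 240 − 170 = 70.
Column 3 must total 240; the given cells sum to 186, so (5,3) = 54.

54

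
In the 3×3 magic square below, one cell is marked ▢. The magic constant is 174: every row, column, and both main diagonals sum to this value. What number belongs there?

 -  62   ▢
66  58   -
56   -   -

Using row 2: 66 + 58 + ? → (2,3) = 174 − 124 = 50.
Column 1 needs 174; the known cells sum to 122, so (1,1) = 52.
Column 2 must total 174; the given cells sum to 120, so (3,2) = 54.
From main diagonal, 174 − (52 + 58) gives (3,3) = 64.
Anti-diagonal must total 174; the given cells sum to 114, so (1,3) = 60.

60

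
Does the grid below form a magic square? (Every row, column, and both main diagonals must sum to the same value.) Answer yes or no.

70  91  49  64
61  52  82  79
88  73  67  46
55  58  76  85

Yes

Row 1: 70 + 91 + 49 + 64 = 274.
Row 2: 61 + 52 + 82 + 79 = 274.
Row 3: 88 + 73 + 67 + 46 = 274.
Row 4: 55 + 58 + 76 + 85 = 274.
Column 1: 70 + 61 + 88 + 55 = 274.
Column 2: 91 + 52 + 73 + 58 = 274.
Column 3: 49 + 82 + 67 + 76 = 274.
Column 4: 64 + 79 + 46 + 85 = 274.
Main diagonal: 70 + 52 + 67 + 85 = 274.
Anti-diagonal: 64 + 82 + 73 + 55 = 274.
All lines sum to 274.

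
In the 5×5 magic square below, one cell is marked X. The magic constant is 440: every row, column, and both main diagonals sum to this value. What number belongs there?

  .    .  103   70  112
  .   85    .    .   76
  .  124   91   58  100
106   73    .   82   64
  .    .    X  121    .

79

Using row 3: 124 + 91 + 58 + 100 + ? → (3,1) = 440 − 373 = 67.
Using row 4: 106 + 73 + 82 + 64 + ? → (4,3) = 440 − 325 = 115.
The remaining cell in column 4 is (2,4) = 440 − 331 = 109.
Using column 5: 112 + 76 + 100 + 64 + ? → (5,5) = 440 − 352 = 88.
Using main diagonal: 85 + 91 + 82 + 88 + ? → (1,1) = 440 − 346 = 94.
Anti-diagonal needs 440; the known cells sum to 385, so (5,1) = 55.
Row 1: 94 + 103 + 70 + 112 + ? = 440, so (1,2) = 61.
Column 1 needs 440; the known cells sum to 322, so (2,1) = 118.
Column 2 needs 440; the known cells sum to 343, so (5,2) = 97.
Row 2 must total 440; the given cells sum to 388, so (2,3) = 52.
Row 5: 55 + 97 + 121 + 88 + ? = 440, so (5,3) = 79.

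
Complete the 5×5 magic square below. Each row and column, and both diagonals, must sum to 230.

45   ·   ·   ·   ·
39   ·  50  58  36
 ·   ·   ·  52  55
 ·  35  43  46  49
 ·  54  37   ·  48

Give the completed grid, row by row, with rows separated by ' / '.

45 53 56 34 42 / 39 47 50 58 36 / 38 41 44 52 55 / 57 35 43 46 49 / 51 54 37 40 48

Row 2: 39 + 50 + 58 + 36 + ? = 230, so (2,2) = 47.
The remaining cell in row 4 is (4,1) = 230 − 173 = 57.
The remaining cell in column 5 is (1,5) = 230 − 188 = 42.
Main diagonal needs 230; the known cells sum to 186, so (3,3) = 44.
Anti-diagonal must total 230; the given cells sum to 179, so (5,1) = 51.
The remaining cell in row 5 is (5,4) = 230 − 190 = 40.
Using column 1: 45 + 39 + 57 + 51 + ? → (3,1) = 230 − 192 = 38.
Column 3: 50 + 44 + 43 + 37 + ? = 230, so (1,3) = 56.
From column 4, 230 − (58 + 52 + 46 + 40) gives (1,4) = 34.
Row 1: 45 + 56 + 34 + 42 + ? = 230, so (1,2) = 53.
Row 3: 38 + 44 + 52 + 55 + ? = 230, so (3,2) = 41.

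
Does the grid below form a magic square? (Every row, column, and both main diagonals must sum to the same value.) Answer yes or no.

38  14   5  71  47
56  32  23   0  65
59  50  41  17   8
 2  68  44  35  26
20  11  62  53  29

No — column 4 sums to 176 but column 5 sums to 175.

Row 1: 38 + 14 + 5 + 71 + 47 = 175.
Row 2: 56 + 32 + 23 + 0 + 65 = 176.
Row 3: 59 + 50 + 41 + 17 + 8 = 175.
Row 4: 2 + 68 + 44 + 35 + 26 = 175.
Row 5: 20 + 11 + 62 + 53 + 29 = 175.
Column 1: 38 + 56 + 59 + 2 + 20 = 175.
Column 2: 14 + 32 + 50 + 68 + 11 = 175.
Column 3: 5 + 23 + 41 + 44 + 62 = 175.
Column 4: 71 + 0 + 17 + 35 + 53 = 176.
Column 5: 47 + 65 + 8 + 26 + 29 = 175.
Main diagonal: 38 + 32 + 41 + 35 + 29 = 175.
Anti-diagonal: 47 + 0 + 41 + 68 + 20 = 176.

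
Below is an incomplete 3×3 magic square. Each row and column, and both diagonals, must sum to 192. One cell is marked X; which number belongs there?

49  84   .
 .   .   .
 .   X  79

44

Row 1 must total 192; the given cells sum to 133, so (1,3) = 59.
Column 3: 59 + 79 + ? = 192, so (2,3) = 54.
From main diagonal, 192 − (49 + 79) gives (2,2) = 64.
Anti-diagonal: 59 + 64 + ? = 192, so (3,1) = 69.
Row 2: 64 + 54 + ? = 192, so (2,1) = 74.
The remaining cell in row 3 is (3,2) = 192 − 148 = 44.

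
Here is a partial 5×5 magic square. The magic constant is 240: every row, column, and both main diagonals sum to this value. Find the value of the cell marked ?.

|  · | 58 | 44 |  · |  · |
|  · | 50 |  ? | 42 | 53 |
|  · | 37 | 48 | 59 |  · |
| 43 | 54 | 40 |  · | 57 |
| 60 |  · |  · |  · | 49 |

56

The remaining cell in row 4 is (4,4) = 240 − 194 = 46.
Column 2: 58 + 50 + 37 + 54 + ? = 240, so (5,2) = 41.
Using main diagonal: 50 + 48 + 46 + 49 + ? → (1,1) = 240 − 193 = 47.
Using anti-diagonal: 42 + 48 + 54 + 60 + ? → (1,5) = 240 − 204 = 36.
Row 1: 47 + 58 + 44 + 36 + ? = 240, so (1,4) = 55.
Using column 4: 55 + 42 + 59 + 46 + ? → (5,4) = 240 − 202 = 38.
Column 5 must total 240; the given cells sum to 195, so (3,5) = 45.
Row 3 must total 240; the given cells sum to 189, so (3,1) = 51.
Using row 5: 60 + 41 + 38 + 49 + ? → (5,3) = 240 − 188 = 52.
Column 1: 47 + 51 + 43 + 60 + ? = 240, so (2,1) = 39.
Column 3 needs 240; the known cells sum to 184, so (2,3) = 56.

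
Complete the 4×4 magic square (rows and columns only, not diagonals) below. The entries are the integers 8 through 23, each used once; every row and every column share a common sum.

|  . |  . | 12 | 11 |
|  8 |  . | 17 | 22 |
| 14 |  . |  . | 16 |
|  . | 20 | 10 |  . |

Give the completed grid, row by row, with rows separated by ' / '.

The entries are 8 through 23, which sum to 248, so each line sums to 248/4 = 62.
Row 2: 8 + 17 + 22 + ? = 62, so (2,2) = 15.
Column 3 must total 62; the given cells sum to 39, so (3,3) = 23.
From column 4, 62 − (11 + 22 + 16) gives (4,4) = 13.
The remaining cell in row 3 is (3,2) = 62 − 53 = 9.
Row 4: 20 + 10 + 13 + ? = 62, so (4,1) = 19.
Column 1 must total 62; the given cells sum to 41, so (1,1) = 21.
Column 2 needs 62; the known cells sum to 44, so (1,2) = 18.

21 18 12 11 / 8 15 17 22 / 14 9 23 16 / 19 20 10 13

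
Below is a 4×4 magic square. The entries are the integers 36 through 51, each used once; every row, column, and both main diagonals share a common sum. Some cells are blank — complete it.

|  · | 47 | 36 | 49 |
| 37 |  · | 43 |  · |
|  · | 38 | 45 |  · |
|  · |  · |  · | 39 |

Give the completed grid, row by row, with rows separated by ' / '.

The entries are 36 through 51, which sum to 696, so each line sums to 696/4 = 174.
Row 1 must total 174; the given cells sum to 132, so (1,1) = 42.
Using column 3: 36 + 43 + 45 + ? → (4,3) = 174 − 124 = 50.
Main diagonal must total 174; the given cells sum to 126, so (2,2) = 48.
Anti-diagonal needs 174; the known cells sum to 130, so (4,1) = 44.
Row 2 needs 174; the known cells sum to 128, so (2,4) = 46.
Row 4 must total 174; the given cells sum to 133, so (4,2) = 41.
Using column 1: 42 + 37 + 44 + ? → (3,1) = 174 − 123 = 51.
Using column 4: 49 + 46 + 39 + ? → (3,4) = 174 − 134 = 40.

42 47 36 49 / 37 48 43 46 / 51 38 45 40 / 44 41 50 39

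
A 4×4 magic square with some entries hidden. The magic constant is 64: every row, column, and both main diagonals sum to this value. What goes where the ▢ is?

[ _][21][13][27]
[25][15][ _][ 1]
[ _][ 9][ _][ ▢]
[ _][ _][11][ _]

Row 1 must total 64; the given cells sum to 61, so (1,1) = 3.
Row 2: 25 + 15 + 1 + ? = 64, so (2,3) = 23.
Column 2: 21 + 15 + 9 + ? = 64, so (4,2) = 19.
The remaining cell in column 3 is (3,3) = 64 − 47 = 17.
The remaining cell in main diagonal is (4,4) = 64 − 35 = 29.
Anti-diagonal needs 64; the known cells sum to 59, so (4,1) = 5.
Column 1 needs 64; the known cells sum to 33, so (3,1) = 31.
Column 4 needs 64; the known cells sum to 57, so (3,4) = 7.

7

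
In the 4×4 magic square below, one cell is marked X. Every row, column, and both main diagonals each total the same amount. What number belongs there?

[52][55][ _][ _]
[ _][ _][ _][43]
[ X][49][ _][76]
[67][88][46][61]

58

Row 4 is complete and sums to 262; that is the magic constant.
Column 2 must total 262; the given cells sum to 192, so (2,2) = 70.
The remaining cell in column 4 is (1,4) = 262 − 180 = 82.
The remaining cell in main diagonal is (3,3) = 262 − 183 = 79.
From anti-diagonal, 262 − (82 + 49 + 67) gives (2,3) = 64.
The remaining cell in row 1 is (1,3) = 262 − 189 = 73.
Row 2 must total 262; the given cells sum to 177, so (2,1) = 85.
From row 3, 262 − (49 + 79 + 76) gives (3,1) = 58.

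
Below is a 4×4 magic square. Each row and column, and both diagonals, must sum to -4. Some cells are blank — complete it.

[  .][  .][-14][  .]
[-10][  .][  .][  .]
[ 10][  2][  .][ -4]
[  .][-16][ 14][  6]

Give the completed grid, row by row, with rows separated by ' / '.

4 12 -14 -6 / -10 -2 8 0 / 10 2 -12 -4 / -8 -16 14 6

From row 3, -4 − (10 + 2 + (-4)) gives (3,3) = -12.
Using row 4: -16 + 14 + 6 + ? → (4,1) = -4 − 4 = -8.
The remaining cell in column 1 is (1,1) = -4 − (-8) = 4.
Column 3: -14 + (-12) + 14 + ? = -4, so (2,3) = 8.
Using main diagonal: 4 + (-12) + 6 + ? → (2,2) = -4 − (-2) = -2.
Anti-diagonal must total -4; the given cells sum to 2, so (1,4) = -6.
From row 1, -4 − (4 + (-14) + (-6)) gives (1,2) = 12.
From row 2, -4 − (-10 + (-2) + 8) gives (2,4) = 0.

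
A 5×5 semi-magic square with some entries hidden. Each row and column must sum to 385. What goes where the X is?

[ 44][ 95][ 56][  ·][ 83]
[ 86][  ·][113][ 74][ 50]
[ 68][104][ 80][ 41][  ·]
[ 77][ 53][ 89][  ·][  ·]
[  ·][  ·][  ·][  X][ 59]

Row 1 needs 385; the known cells sum to 278, so (1,4) = 107.
The remaining cell in row 2 is (2,2) = 385 − 323 = 62.
Row 3: 68 + 104 + 80 + 41 + ? = 385, so (3,5) = 92.
Column 1: 44 + 86 + 68 + 77 + ? = 385, so (5,1) = 110.
Column 2 needs 385; the known cells sum to 314, so (5,2) = 71.
The remaining cell in column 3 is (5,3) = 385 − 338 = 47.
Column 5 must total 385; the given cells sum to 284, so (4,5) = 101.
Row 4: 77 + 53 + 89 + 101 + ? = 385, so (4,4) = 65.
The remaining cell in row 5 is (5,4) = 385 − 287 = 98.

98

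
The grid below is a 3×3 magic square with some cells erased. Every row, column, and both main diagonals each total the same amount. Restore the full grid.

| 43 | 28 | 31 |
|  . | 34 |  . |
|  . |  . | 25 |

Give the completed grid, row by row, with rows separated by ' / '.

43 28 31 / 22 34 46 / 37 40 25

Main diagonal is already complete: 43 + 34 + 25 = 102, so that is the magic constant.
Using column 2: 28 + 34 + ? → (3,2) = 102 − 62 = 40.
Column 3 needs 102; the known cells sum to 56, so (2,3) = 46.
The remaining cell in anti-diagonal is (3,1) = 102 − 65 = 37.
From row 2, 102 − (34 + 46) gives (2,1) = 22.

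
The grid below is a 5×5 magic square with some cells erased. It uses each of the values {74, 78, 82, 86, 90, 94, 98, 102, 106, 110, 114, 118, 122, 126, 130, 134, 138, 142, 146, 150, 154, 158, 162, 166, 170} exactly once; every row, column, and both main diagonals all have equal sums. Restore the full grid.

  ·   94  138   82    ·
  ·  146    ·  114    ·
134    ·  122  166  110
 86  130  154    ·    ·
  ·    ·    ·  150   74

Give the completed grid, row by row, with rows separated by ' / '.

The 25 entries sum to 3050, so each line sums to 3050/5 = 610.
Row 3: 134 + 122 + 166 + 110 + ? = 610, so (3,2) = 78.
Column 2 must total 610; the given cells sum to 448, so (5,2) = 162.
Column 4: 82 + 114 + 166 + 150 + ? = 610, so (4,4) = 98.
From main diagonal, 610 − (146 + 122 + 98 + 74) gives (1,1) = 170.
From row 1, 610 − (170 + 94 + 138 + 82) gives (1,5) = 126.
Row 4 must total 610; the given cells sum to 468, so (4,5) = 142.
Column 5: 126 + 110 + 142 + 74 + ? = 610, so (2,5) = 158.
The remaining cell in anti-diagonal is (5,1) = 610 − 492 = 118.
Row 5 must total 610; the given cells sum to 504, so (5,3) = 106.
From column 1, 610 − (170 + 134 + 86 + 118) gives (2,1) = 102.
Column 3: 138 + 122 + 154 + 106 + ? = 610, so (2,3) = 90.

170 94 138 82 126 / 102 146 90 114 158 / 134 78 122 166 110 / 86 130 154 98 142 / 118 162 106 150 74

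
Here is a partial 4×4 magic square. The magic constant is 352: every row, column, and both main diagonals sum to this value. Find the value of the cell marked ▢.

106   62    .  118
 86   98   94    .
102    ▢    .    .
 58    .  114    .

From row 1, 352 − (106 + 62 + 118) gives (1,3) = 66.
Using row 2: 86 + 98 + 94 + ? → (2,4) = 352 − 278 = 74.
Column 3: 66 + 94 + 114 + ? = 352, so (3,3) = 78.
Main diagonal: 106 + 98 + 78 + ? = 352, so (4,4) = 70.
Using anti-diagonal: 118 + 94 + 58 + ? → (3,2) = 352 − 270 = 82.

82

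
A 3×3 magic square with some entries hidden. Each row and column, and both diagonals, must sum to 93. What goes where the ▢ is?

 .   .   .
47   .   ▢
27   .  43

From row 3, 93 − (27 + 43) gives (3,2) = 23.
Using column 1: 47 + 27 + ? → (1,1) = 93 − 74 = 19.
From main diagonal, 93 − (19 + 43) gives (2,2) = 31.
Using anti-diagonal: 31 + 27 + ? → (1,3) = 93 − 58 = 35.
Row 1 must total 93; the given cells sum to 54, so (1,2) = 39.
Row 2 needs 93; the known cells sum to 78, so (2,3) = 15.

15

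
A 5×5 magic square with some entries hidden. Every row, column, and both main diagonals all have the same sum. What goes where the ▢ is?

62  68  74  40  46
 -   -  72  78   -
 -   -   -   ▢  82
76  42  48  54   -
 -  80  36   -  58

66

Row 1 is complete and sums to 290; that is the magic constant.
Row 4 must total 290; the given cells sum to 220, so (4,5) = 70.
Column 3 needs 290; the known cells sum to 230, so (3,3) = 60.
Using column 5: 46 + 82 + 70 + 58 + ? → (2,5) = 290 − 256 = 34.
From main diagonal, 290 − (62 + 60 + 54 + 58) gives (2,2) = 56.
Anti-diagonal: 46 + 78 + 60 + 42 + ? = 290, so (5,1) = 64.
Row 2: 56 + 72 + 78 + 34 + ? = 290, so (2,1) = 50.
Row 5: 64 + 80 + 36 + 58 + ? = 290, so (5,4) = 52.
Column 1 must total 290; the given cells sum to 252, so (3,1) = 38.
Column 2 needs 290; the known cells sum to 246, so (3,2) = 44.
Column 4: 40 + 78 + 54 + 52 + ? = 290, so (3,4) = 66.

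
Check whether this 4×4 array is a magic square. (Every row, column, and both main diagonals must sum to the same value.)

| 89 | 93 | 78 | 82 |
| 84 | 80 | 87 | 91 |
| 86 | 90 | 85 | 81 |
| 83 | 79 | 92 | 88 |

Row 1: 89 + 93 + 78 + 82 = 342.
Row 2: 84 + 80 + 87 + 91 = 342.
Row 3: 86 + 90 + 85 + 81 = 342.
Row 4: 83 + 79 + 92 + 88 = 342.
Column 1: 89 + 84 + 86 + 83 = 342.
Column 2: 93 + 80 + 90 + 79 = 342.
Column 3: 78 + 87 + 85 + 92 = 342.
Column 4: 82 + 91 + 81 + 88 = 342.
Main diagonal: 89 + 80 + 85 + 88 = 342.
Anti-diagonal: 82 + 87 + 90 + 83 = 342.
All lines sum to 342.

Yes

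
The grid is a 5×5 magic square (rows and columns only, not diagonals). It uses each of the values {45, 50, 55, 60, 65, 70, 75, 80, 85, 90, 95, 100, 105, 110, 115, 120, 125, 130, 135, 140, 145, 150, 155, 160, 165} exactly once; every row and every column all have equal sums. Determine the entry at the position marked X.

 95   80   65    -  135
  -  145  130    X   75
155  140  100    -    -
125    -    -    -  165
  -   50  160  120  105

115

The 25 entries sum to 2625, so each line sums to 2625/5 = 525.
The remaining cell in row 1 is (1,4) = 525 − 375 = 150.
Row 5 needs 525; the known cells sum to 435, so (5,1) = 90.
Using column 1: 95 + 155 + 125 + 90 + ? → (2,1) = 525 − 465 = 60.
Column 2 must total 525; the given cells sum to 415, so (4,2) = 110.
Column 3: 65 + 130 + 100 + 160 + ? = 525, so (4,3) = 70.
Using column 5: 135 + 75 + 165 + 105 + ? → (3,5) = 525 − 480 = 45.
From row 2, 525 − (60 + 145 + 130 + 75) gives (2,4) = 115.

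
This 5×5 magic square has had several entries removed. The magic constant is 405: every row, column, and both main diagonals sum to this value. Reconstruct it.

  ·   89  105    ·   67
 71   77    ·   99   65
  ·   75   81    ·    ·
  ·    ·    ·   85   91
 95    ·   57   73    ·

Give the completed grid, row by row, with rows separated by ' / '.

83 89 105 61 67 / 71 77 93 99 65 / 59 75 81 87 103 / 97 63 69 85 91 / 95 101 57 73 79

Row 2 must total 405; the given cells sum to 312, so (2,3) = 93.
From column 3, 405 − (105 + 93 + 81 + 57) gives (4,3) = 69.
From anti-diagonal, 405 − (67 + 99 + 81 + 95) gives (4,2) = 63.
Using row 4: 63 + 69 + 85 + 91 + ? → (4,1) = 405 − 308 = 97.
The remaining cell in column 2 is (5,2) = 405 − 304 = 101.
The remaining cell in row 5 is (5,5) = 405 − 326 = 79.
From column 5, 405 − (67 + 65 + 91 + 79) gives (3,5) = 103.
Main diagonal: 77 + 81 + 85 + 79 + ? = 405, so (1,1) = 83.
The remaining cell in row 1 is (1,4) = 405 − 344 = 61.
Column 1 must total 405; the given cells sum to 346, so (3,1) = 59.
The remaining cell in column 4 is (3,4) = 405 − 318 = 87.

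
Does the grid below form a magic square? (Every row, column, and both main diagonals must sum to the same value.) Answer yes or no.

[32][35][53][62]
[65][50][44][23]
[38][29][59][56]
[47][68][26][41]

Yes

Row 1: 32 + 35 + 53 + 62 = 182.
Row 2: 65 + 50 + 44 + 23 = 182.
Row 3: 38 + 29 + 59 + 56 = 182.
Row 4: 47 + 68 + 26 + 41 = 182.
Column 1: 32 + 65 + 38 + 47 = 182.
Column 2: 35 + 50 + 29 + 68 = 182.
Column 3: 53 + 44 + 59 + 26 = 182.
Column 4: 62 + 23 + 56 + 41 = 182.
Main diagonal: 32 + 50 + 59 + 41 = 182.
Anti-diagonal: 62 + 44 + 29 + 47 = 182.
All lines sum to 182.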